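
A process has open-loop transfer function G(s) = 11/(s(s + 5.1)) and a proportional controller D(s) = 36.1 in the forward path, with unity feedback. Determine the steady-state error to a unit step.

0

The open loop D(s)G(s) has a pole at the origin (type 1), so the static position error constant is infinite and e_ss = 1/(1+∞) = 0.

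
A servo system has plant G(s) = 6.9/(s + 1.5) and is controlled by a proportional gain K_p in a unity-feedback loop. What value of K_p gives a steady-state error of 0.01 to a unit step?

K_p = 21.5

The loop is type 0, so e_ss(step) = 1/(1 + K_pos) with K_pos = K_p·G(0).
G(0) = 4.6. Require 1/(1 + K_p·4.6) = 0.01, so 1 + 4.6·K_p = 100.
K_p = (100 − 1)/4.6 = 21.5.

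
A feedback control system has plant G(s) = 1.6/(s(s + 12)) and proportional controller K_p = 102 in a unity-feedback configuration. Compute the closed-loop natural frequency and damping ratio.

ω_n = 12.8 rad/s, ζ = 0.47

The closed-loop denominator is s(s+12) + 102·1.6 = s² + 12s + 163.2.
So ω_n² = 163.2 ⇒ ω_n = 12.77 rad/s, and ζ = 12/(2ω_n) = 0.47.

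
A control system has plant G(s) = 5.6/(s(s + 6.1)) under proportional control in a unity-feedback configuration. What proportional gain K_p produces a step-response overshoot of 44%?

K_p = 26

From %OS = 100·exp(−πζ/√(1−ζ²)) = 44%, ζ = −ln(0.44)/√(π²+ln²(0.44)) = 0.2528.
Characteristic equation s² + 6.1s + 5.6K_p = 0 gives ζ = 6.1/(2√(5.6K_p)).
Setting ζ = 0.2528: √(5.6K_p) = 6.1/(2·0.2528) = 12.06, so K_p = 145.5/5.6 = 26.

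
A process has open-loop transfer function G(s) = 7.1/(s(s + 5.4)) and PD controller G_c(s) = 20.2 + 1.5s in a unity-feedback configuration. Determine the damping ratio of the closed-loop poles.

Forward path: (20.2 + 1.5s)·7.1/(s(s+5.4)). The closed-loop characteristic equation is s² + (5.4 + 7.1·1.5)s + 7.1·20.2 = 0.
That is s² + 16.05s + 143.4 = 0, so ω_n = 11.98 rad/s and ζ = 16.05/(2·11.98) = 0.6701.

ζ = 0.67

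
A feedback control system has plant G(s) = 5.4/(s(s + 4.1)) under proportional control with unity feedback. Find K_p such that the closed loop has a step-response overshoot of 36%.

From %OS = 100·exp(−πζ/√(1−ζ²)) = 36%, ζ = −ln(0.36)/√(π²+ln²(0.36)) = 0.3093.
Characteristic equation s² + 4.1s + 5.4K_p = 0 gives ζ = 4.1/(2√(5.4K_p)).
Setting ζ = 0.3093: √(5.4K_p) = 4.1/(2·0.3093) = 6.629, so K_p = 43.94/5.4 = 8.14.

K_p = 8.14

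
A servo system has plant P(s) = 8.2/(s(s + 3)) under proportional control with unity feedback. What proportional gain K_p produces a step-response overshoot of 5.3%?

From %OS = 100·exp(−πζ/√(1−ζ²)) = 5.3%, ζ = −ln(0.053)/√(π²+ln²(0.053)) = 0.683.
Characteristic equation s² + 3s + 8.2K_p = 0 gives ζ = 3/(2√(8.2K_p)).
Setting ζ = 0.683: √(8.2K_p) = 3/(2·0.683) = 2.196, so K_p = 4.824/8.2 = 0.588.

K_p = 0.588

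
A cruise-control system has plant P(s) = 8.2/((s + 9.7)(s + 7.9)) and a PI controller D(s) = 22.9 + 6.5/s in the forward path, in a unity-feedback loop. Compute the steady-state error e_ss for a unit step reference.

The open loop D(s)P(s) has a pole at the origin (type 1), so the static position error constant is infinite and e_ss = 1/(1+∞) = 0.

0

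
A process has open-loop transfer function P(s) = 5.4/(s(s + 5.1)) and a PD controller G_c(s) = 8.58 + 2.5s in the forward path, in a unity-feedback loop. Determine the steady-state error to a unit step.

The open loop G_c(s)P(s) has a pole at the origin (type 1), so the static position error constant is infinite and e_ss = 1/(1+∞) = 0.

0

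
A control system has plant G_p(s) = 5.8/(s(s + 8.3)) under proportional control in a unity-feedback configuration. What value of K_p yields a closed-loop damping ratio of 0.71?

K_p = 5.89

Closed-loop characteristic equation: s² + 8.3s + K_p·5.8 = 0.
So ω_n = √(5.8K_p) and 2ζω_n = 8.3, giving ζ = 8.3/(2√(5.8K_p)).
Setting ζ = 0.71: √(5.8K_p) = 8.3/(2·0.71) = 5.845, so K_p = 34.16/5.8 = 5.89.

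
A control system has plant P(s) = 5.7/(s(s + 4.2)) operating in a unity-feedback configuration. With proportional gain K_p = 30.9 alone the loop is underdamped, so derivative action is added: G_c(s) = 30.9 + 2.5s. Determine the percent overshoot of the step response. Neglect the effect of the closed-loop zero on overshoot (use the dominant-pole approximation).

4.8%

Forward path: (30.9 + 2.5s)·5.7/(s(s+4.2)). The closed-loop characteristic equation is s² + (4.2 + 5.7·2.5)s + 5.7·30.9 = 0.
That is s² + 18.45s + 176.1 = 0, so ω_n = 13.27 rad/s and ζ = 18.45/(2·13.27) = 0.6951.
%OS = 100·exp(−πζ/√(1−ζ²)) = 4.8%.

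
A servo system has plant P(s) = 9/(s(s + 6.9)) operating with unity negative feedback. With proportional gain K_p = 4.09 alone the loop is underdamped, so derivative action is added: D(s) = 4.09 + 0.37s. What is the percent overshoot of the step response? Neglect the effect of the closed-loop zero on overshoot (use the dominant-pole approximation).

Forward path: (4.09 + 0.37s)·9/(s(s+6.9)). The closed-loop characteristic equation is s² + (6.9 + 9·0.37)s + 9·4.09 = 0.
That is s² + 10.23s + 36.81 = 0, so ω_n = 6.067 rad/s and ζ = 10.23/(2·6.067) = 0.8431.
%OS = 100·exp(−πζ/√(1−ζ²)) = 0.726%.

0.726%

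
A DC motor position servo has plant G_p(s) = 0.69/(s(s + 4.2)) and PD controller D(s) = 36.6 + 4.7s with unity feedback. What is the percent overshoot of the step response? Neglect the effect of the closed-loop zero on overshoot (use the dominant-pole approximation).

3.14%

Forward path: (36.6 + 4.7s)·0.69/(s(s+4.2)). The closed-loop characteristic equation is s² + (4.2 + 0.69·4.7)s + 0.69·36.6 = 0.
That is s² + 7.443s + 25.25 = 0, so ω_n = 5.025 rad/s and ζ = 7.443/(2·5.025) = 0.7405.
%OS = 100·exp(−πζ/√(1−ζ²)) = 3.14%.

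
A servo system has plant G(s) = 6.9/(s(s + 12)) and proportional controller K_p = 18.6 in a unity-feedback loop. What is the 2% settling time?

T_s ≈ 0.667 s

The closed-loop denominator s² + 12s + 128.3 gives ω_n = √128.3 = 11.33 and ζ = 12/(2ω_n) = 0.5296.
2% settling time T_s ≈ 4/(ζω_n) = 4/6 = 0.667 s.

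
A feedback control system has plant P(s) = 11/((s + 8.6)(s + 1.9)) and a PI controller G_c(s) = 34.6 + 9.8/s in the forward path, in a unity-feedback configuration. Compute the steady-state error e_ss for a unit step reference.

The open loop G_c(s)P(s) has a pole at the origin (type 1), so the static position error constant is infinite and e_ss = 1/(1+∞) = 0.

0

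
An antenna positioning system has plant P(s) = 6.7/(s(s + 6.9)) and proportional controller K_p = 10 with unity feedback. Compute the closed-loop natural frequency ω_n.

1 + K_p·P(s) = 0 gives s² + 6.9s + 67 = 0.
Matching s² + 2ζω_n s + ω_n²: ω_n = √67 = 8.185 rad/s and 2ζω_n = 6.9, so ζ = 6.9/(2·8.185) = 0.421.

ω_n = 8.19 rad/s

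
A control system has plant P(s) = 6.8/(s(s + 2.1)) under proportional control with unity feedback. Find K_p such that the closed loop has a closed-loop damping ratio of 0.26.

K_p = 2.4

Closed-loop characteristic equation: s² + 2.1s + K_p·6.8 = 0.
So ω_n = √(6.8K_p) and 2ζω_n = 2.1, giving ζ = 2.1/(2√(6.8K_p)).
Setting ζ = 0.26: √(6.8K_p) = 2.1/(2·0.26) = 4.038, so K_p = 16.31/6.8 = 2.4.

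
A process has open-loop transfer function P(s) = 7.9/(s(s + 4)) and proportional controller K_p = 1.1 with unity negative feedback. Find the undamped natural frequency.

1 + K_p·P(s) = 0 gives s² + 4s + 8.69 = 0.
So ω_n² = 8.69 ⇒ ω_n = 2.948 rad/s, and ζ = 4/(2ω_n) = 0.678.

ω_n = 2.95 rad/s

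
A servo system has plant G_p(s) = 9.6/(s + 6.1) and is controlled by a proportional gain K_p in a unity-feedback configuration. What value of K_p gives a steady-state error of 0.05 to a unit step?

The loop is type 0, so e_ss(step) = 1/(1 + K_pos) with K_pos = K_p·G_p(0).
G_p(0) = 1.574. Require 1/(1 + K_p·1.574) = 0.05, so 1 + 1.574·K_p = 20.
K_p = (20 − 1)/1.574 = 12.1.

K_p = 12.1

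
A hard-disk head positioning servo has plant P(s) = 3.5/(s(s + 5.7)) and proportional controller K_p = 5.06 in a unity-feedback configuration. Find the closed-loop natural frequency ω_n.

ω_n = 4.21 rad/s

With unity feedback the closed-loop characteristic equation is s² + 5.7s + 5.06·3.5 = s² + 5.7s + 17.71 = 0.
So ω_n² = 17.71 ⇒ ω_n = 4.208 rad/s, and ζ = 5.7/(2ω_n) = 0.677.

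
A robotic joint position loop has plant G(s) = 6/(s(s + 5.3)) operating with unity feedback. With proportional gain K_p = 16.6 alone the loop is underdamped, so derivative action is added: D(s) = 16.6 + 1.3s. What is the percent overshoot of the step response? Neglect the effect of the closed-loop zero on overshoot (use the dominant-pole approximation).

Forward path: (16.6 + 1.3s)·6/(s(s+5.3)). The closed-loop characteristic equation is s² + (5.3 + 6·1.3)s + 6·16.6 = 0.
That is s² + 13.1s + 99.6 = 0, so ω_n = 9.98 rad/s and ζ = 13.1/(2·9.98) = 0.6563.
%OS = 100·exp(−πζ/√(1−ζ²)) = 6.5%.

6.5%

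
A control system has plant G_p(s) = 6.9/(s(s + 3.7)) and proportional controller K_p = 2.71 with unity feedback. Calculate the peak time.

Closed-loop characteristic equation: s² + 3.7s + 18.7 = 0, so ω_n = 4.324 rad/s and ζ = 3.7/(2·4.324) = 0.4278.
Damped frequency ω_d = ω_n√(1−ζ²) = 3.909 rad/s, so peak time T_p = π/ω_d = 0.804 s.

T_p = 0.804 s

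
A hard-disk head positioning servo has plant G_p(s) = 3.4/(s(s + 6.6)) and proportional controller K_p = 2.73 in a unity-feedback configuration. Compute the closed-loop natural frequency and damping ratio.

With unity feedback the closed-loop characteristic equation is s² + 6.6s + 2.73·3.4 = s² + 6.6s + 9.282 = 0.
So ω_n² = 9.282 ⇒ ω_n = 3.047 rad/s, and ζ = 6.6/(2ω_n) = 1.08.

ω_n = 3.05 rad/s, ζ = 1.08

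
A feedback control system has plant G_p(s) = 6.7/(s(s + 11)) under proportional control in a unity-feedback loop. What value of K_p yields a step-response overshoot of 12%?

K_p = 14.4

From %OS = 100·exp(−πζ/√(1−ζ²)) = 12%, ζ = −ln(0.12)/√(π²+ln²(0.12)) = 0.5594.
Characteristic equation s² + 11s + 6.7K_p = 0 gives ζ = 11/(2√(6.7K_p)).
Setting ζ = 0.5594: √(6.7K_p) = 11/(2·0.5594) = 9.832, so K_p = 96.66/6.7 = 14.4.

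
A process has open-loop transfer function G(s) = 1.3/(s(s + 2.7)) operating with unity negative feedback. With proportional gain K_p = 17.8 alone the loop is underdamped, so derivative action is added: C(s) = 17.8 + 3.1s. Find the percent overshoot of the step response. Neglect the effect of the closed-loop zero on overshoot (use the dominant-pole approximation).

4.62%

Forward path: (17.8 + 3.1s)·1.3/(s(s+2.7)). The closed-loop characteristic equation is s² + (2.7 + 1.3·3.1)s + 1.3·17.8 = 0.
That is s² + 6.73s + 23.14 = 0, so ω_n = 4.81 rad/s and ζ = 6.73/(2·4.81) = 0.6995.
%OS = 100·exp(−πζ/√(1−ζ²)) = 4.62%.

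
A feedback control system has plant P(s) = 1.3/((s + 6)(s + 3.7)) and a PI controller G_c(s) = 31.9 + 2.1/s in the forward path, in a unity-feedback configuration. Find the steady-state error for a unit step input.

The open loop G_c(s)P(s) has a pole at the origin (type 1), so the static position error constant is infinite and e_ss = 1/(1+∞) = 0.

0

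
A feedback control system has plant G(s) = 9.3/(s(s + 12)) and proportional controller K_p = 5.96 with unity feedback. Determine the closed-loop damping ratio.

With unity feedback the closed-loop characteristic equation is s² + 12s + 5.96·9.3 = s² + 12s + 55.43 = 0.
Matching s² + 2ζω_n s + ω_n²: ω_n = √55.43 = 7.445 rad/s and 2ζω_n = 12, so ζ = 12/(2·7.445) = 0.806.

ζ = 0.806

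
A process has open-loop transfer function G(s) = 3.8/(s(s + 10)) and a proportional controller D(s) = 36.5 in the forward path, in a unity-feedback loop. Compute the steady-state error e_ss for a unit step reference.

The open loop D(s)G(s) has a pole at the origin (type 1), so the static position error constant is infinite and e_ss = 1/(1+∞) = 0.

0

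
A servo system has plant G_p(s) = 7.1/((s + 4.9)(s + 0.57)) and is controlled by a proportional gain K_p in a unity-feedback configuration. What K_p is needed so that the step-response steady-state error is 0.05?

K_p = 7.47

Steady-state error for a unit step on this type-0 loop is 1/(1 + K_p·G_p(0)).
G_p(0) = 2.542. Require 1/(1 + K_p·2.542) = 0.05, so 1 + 2.542·K_p = 20.
K_p = (20 − 1)/2.542 = 7.47.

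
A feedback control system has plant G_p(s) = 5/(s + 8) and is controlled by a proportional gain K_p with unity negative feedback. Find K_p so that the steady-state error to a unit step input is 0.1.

The loop is type 0, so e_ss(step) = 1/(1 + K_pos) with K_pos = K_p·G_p(0).
G_p(0) = 0.625. Require 1/(1 + K_p·0.625) = 0.1, so 1 + 0.625·K_p = 10.
K_p = (10 − 1)/0.625 = 14.4.

K_p = 14.4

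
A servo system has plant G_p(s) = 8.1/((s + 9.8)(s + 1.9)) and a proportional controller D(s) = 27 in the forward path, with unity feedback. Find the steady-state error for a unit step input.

0.0785

The loop is type 0. Static position error constant K_pos = D(0)·G_p(0) = 27·0.435 = 11.75.
Steady-state error to a unit step: e_ss = 1/(1+K_pos) = 1/12.75 = 0.0785.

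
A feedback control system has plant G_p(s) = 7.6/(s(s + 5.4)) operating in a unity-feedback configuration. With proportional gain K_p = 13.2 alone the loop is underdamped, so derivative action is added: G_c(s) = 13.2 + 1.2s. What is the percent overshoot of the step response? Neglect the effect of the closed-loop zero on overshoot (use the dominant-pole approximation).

Forward path: (13.2 + 1.2s)·7.6/(s(s+5.4)). The closed-loop characteristic equation is s² + (5.4 + 7.6·1.2)s + 7.6·13.2 = 0.
That is s² + 14.52s + 100.3 = 0, so ω_n = 10.02 rad/s and ζ = 14.52/(2·10.02) = 0.7248.
%OS = 100·exp(−πζ/√(1−ζ²)) = 3.67%.

3.67%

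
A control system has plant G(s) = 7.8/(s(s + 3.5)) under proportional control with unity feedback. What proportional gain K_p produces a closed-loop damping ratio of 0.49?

K_p = 1.64

Closed-loop characteristic equation: s² + 3.5s + K_p·7.8 = 0.
So ω_n = √(7.8K_p) and 2ζω_n = 3.5, giving ζ = 3.5/(2√(7.8K_p)).
Setting ζ = 0.49: √(7.8K_p) = 3.5/(2·0.49) = 3.571, so K_p = 12.76/7.8 = 1.64.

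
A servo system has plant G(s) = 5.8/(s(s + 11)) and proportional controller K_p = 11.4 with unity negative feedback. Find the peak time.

Closed-loop characteristic equation: s² + 11s + 66.12 = 0, so ω_n = 8.131 rad/s and ζ = 11/(2·8.131) = 0.6764.
Damped frequency ω_d = ω_n√(1−ζ²) = 5.989 rad/s, so peak time T_p = π/ω_d = 0.525 s.

T_p = 0.525 s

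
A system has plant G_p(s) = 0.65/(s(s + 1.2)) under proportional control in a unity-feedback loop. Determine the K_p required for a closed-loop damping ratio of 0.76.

K_p = 0.959

Closed-loop characteristic equation: s² + 1.2s + K_p·0.65 = 0.
So ω_n = √(0.65K_p) and 2ζω_n = 1.2, giving ζ = 1.2/(2√(0.65K_p)).
Setting ζ = 0.76: √(0.65K_p) = 1.2/(2·0.76) = 0.7895, so K_p = 0.6233/0.65 = 0.959.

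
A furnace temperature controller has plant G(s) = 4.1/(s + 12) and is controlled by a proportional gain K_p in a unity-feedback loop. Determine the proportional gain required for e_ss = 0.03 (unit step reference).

Steady-state error for a unit step on this type-0 loop is 1/(1 + K_p·G(0)).
G(0) = 0.3417. Require 1/(1 + K_p·0.3417) = 0.03, so 1 + 0.3417·K_p = 33.33.
K_p = (33.33 − 1)/0.3417 = 94.6.

K_p = 94.6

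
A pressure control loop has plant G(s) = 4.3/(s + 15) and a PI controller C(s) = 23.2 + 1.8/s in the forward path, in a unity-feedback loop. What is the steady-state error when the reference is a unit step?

0

The open loop C(s)G(s) has a pole at the origin (type 1), so the static position error constant is infinite and e_ss = 1/(1+∞) = 0.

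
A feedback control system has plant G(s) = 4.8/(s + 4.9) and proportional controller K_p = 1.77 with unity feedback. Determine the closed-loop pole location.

Closed-loop transfer function: T(s) = K_p·G(s)/(1 + K_p·G(s)) = 8.496/(s + 4.9 + 8.496) = 8.496/(s + 13.4).
The closed-loop pole is at s = −13.4.

s = -13.4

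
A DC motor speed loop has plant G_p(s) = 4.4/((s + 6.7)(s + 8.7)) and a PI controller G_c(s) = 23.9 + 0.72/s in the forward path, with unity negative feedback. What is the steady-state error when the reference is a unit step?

The open loop G_c(s)G_p(s) has a pole at the origin (type 1), so the static position error constant is infinite and e_ss = 1/(1+∞) = 0.

0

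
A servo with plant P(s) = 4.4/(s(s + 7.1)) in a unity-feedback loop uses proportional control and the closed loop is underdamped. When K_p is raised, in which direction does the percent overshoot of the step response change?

ζ = 7.1/(2√(4.4K_p)) decreases as K_p grows; lower damping means more overshoot.

increase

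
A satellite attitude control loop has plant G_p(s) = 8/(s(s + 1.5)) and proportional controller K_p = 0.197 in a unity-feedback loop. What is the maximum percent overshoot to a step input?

9.63%

From 1 + K_pG_p(s) = 0: s² + 1.5s + 1.576 = 0 ⇒ ω_n = 1.255, ζ = 0.5974.
%OS = 100·exp(−πζ/√(1−ζ²)) = 100·exp(−π·0.5974/√0.6431) = 9.63%.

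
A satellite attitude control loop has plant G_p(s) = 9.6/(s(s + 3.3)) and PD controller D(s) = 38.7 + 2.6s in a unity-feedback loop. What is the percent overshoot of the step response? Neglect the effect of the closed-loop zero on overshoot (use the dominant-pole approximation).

Forward path: (38.7 + 2.6s)·9.6/(s(s+3.3)). The closed-loop characteristic equation is s² + (3.3 + 9.6·2.6)s + 9.6·38.7 = 0.
That is s² + 28.26s + 371.5 = 0, so ω_n = 19.27 rad/s and ζ = 28.26/(2·19.27) = 0.7331.
%OS = 100·exp(−πζ/√(1−ζ²)) = 3.38%.

3.38%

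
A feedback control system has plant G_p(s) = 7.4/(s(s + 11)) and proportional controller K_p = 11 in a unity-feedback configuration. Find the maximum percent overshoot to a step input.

Closed-loop characteristic equation: s² + 11s + 81.4 = 0, so ω_n = 9.022 rad/s and ζ = 11/(2·9.022) = 0.6096.
%OS = 100·exp(−πζ/√(1−ζ²)) = 100·exp(−π·0.6096/√0.6284) = 8.93%.

8.93%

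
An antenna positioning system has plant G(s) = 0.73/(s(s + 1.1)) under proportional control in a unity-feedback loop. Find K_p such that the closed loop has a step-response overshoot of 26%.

From %OS = 100·exp(−πζ/√(1−ζ²)) = 26%, ζ = −ln(0.26)/√(π²+ln²(0.26)) = 0.3941.
Characteristic equation s² + 1.1s + 0.73K_p = 0 gives ζ = 1.1/(2√(0.73K_p)).
Setting ζ = 0.3941: √(0.73K_p) = 1.1/(2·0.3941) = 1.396, so K_p = 1.948/0.73 = 2.67.

K_p = 2.67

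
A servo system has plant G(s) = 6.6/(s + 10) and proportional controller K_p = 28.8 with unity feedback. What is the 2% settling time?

Closed-loop transfer function: T(s) = K_p·G(s)/(1 + K_p·G(s)) = 190.1/(s + 10 + 190.1) = 190.1/(s + 200.1).
Time constant τ = 1/200.1 = 0.004998 s, so the 2% settling time is about 4τ = 0.02 s.

T_s ≈ 0.02 s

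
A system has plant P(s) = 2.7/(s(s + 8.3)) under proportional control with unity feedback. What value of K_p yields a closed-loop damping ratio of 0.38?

K_p = 44.2

Closed-loop characteristic equation: s² + 8.3s + K_p·2.7 = 0.
So ω_n = √(2.7K_p) and 2ζω_n = 8.3, giving ζ = 8.3/(2√(2.7K_p)).
Setting ζ = 0.38: √(2.7K_p) = 8.3/(2·0.38) = 10.92, so K_p = 119.3/2.7 = 44.2.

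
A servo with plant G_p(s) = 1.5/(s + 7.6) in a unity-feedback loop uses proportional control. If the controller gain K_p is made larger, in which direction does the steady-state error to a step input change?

e_ss = 1/(1 + K_p·G_p(0)); a larger K_p raises the denominator, so e_ss decreases.

decrease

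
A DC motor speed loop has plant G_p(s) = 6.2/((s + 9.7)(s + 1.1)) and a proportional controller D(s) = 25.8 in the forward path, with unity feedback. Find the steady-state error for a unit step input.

0.0625

The loop is type 0. Static position error constant K_pos = D(0)·G_p(0) = 25.8·0.5811 = 14.99.
Steady-state error to a unit step: e_ss = 1/(1+K_pos) = 1/15.99 = 0.0625.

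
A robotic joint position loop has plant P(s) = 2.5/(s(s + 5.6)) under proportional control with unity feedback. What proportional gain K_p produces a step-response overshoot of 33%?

From %OS = 100·exp(−πζ/√(1−ζ²)) = 33%, ζ = −ln(0.33)/√(π²+ln²(0.33)) = 0.3328.
Characteristic equation s² + 5.6s + 2.5K_p = 0 gives ζ = 5.6/(2√(2.5K_p)).
Setting ζ = 0.3328: √(2.5K_p) = 5.6/(2·0.3328) = 8.414, so K_p = 70.79/2.5 = 28.3.

K_p = 28.3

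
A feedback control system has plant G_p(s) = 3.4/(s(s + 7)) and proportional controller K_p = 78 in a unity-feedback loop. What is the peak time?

T_p = 0.198 s

From 1 + K_pG_p(s) = 0: s² + 7s + 265.2 = 0 ⇒ ω_n = 16.28, ζ = 0.2149.
Damped frequency ω_d = ω_n√(1−ζ²) = 15.9 rad/s, so peak time T_p = π/ω_d = 0.198 s.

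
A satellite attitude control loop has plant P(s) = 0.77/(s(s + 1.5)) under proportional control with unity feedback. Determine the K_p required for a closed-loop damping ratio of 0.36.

Closed-loop characteristic equation: s² + 1.5s + K_p·0.77 = 0.
So ω_n = √(0.77K_p) and 2ζω_n = 1.5, giving ζ = 1.5/(2√(0.77K_p)).
Setting ζ = 0.36: √(0.77K_p) = 1.5/(2·0.36) = 2.083, so K_p = 4.34/0.77 = 5.64.

K_p = 5.64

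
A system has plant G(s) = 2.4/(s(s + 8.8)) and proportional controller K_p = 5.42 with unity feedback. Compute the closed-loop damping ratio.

ζ = 1.22

1 + K_p·G(s) = 0 gives s² + 8.8s + 13.01 = 0.
Matching s² + 2ζω_n s + ω_n²: ω_n = √13.01 = 3.607 rad/s and 2ζω_n = 8.8, so ζ = 8.8/(2·3.607) = 1.22.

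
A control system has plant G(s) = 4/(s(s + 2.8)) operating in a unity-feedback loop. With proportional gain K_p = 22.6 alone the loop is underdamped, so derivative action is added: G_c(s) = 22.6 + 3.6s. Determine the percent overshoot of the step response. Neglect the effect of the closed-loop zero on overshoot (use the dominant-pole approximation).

Forward path: (22.6 + 3.6s)·4/(s(s+2.8)). The closed-loop characteristic equation is s² + (2.8 + 4·3.6)s + 4·22.6 = 0.
That is s² + 17.2s + 90.4 = 0, so ω_n = 9.508 rad/s and ζ = 17.2/(2·9.508) = 0.9045.
%OS = 100·exp(−πζ/√(1−ζ²)) = 0.128%.

0.128%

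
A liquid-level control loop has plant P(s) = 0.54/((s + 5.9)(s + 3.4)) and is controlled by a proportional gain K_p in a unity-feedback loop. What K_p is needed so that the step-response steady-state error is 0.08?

K_p = 427

Steady-state error for a unit step on this type-0 loop is 1/(1 + K_p·P(0)).
P(0) = 0.02692. Require 1/(1 + K_p·0.02692) = 0.08, so 1 + 0.02692·K_p = 12.5.
K_p = (12.5 − 1)/0.02692 = 427.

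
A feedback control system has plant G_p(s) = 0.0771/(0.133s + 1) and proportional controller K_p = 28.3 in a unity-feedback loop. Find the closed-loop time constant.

Closed loop: T(s) = K_p·G_p/(1+K_p·G_p) = 2.182/(0.133s + 1 + 2.182), with pole at s = −(1 + 2.182)/0.133 = −23.92.
Closed-loop time constant τ = 1/23.92 = 0.0418 s.

τ = 0.0418 s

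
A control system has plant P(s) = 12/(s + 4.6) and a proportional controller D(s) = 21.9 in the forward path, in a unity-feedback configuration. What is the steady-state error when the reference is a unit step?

0.0172

The loop is type 0. Static position error constant K_pos = D(0)·P(0) = 21.9·2.609 = 57.13.
Steady-state error to a unit step: e_ss = 1/(1+K_pos) = 1/58.13 = 0.0172.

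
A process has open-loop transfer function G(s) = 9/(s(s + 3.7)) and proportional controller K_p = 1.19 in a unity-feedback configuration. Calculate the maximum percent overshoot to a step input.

11.6%

Closed-loop characteristic equation: s² + 3.7s + 10.71 = 0, so ω_n = 3.273 rad/s and ζ = 3.7/(2·3.273) = 0.5653.
%OS = 100·exp(−πζ/√(1−ζ²)) = 100·exp(−π·0.5653/√0.6804) = 11.6%.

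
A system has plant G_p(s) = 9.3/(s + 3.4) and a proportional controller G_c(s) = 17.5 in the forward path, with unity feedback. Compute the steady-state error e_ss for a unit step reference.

0.0205

The loop is type 0. Static position error constant K_pos = G_c(0)·G_p(0) = 17.5·2.735 = 47.87.
Steady-state error to a unit step: e_ss = 1/(1+K_pos) = 1/48.87 = 0.0205.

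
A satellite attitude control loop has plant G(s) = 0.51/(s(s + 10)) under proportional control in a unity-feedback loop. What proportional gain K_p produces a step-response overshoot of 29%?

From %OS = 100·exp(−πζ/√(1−ζ²)) = 29%, ζ = −ln(0.29)/√(π²+ln²(0.29)) = 0.3666.
Characteristic equation s² + 10s + 0.51K_p = 0 gives ζ = 10/(2√(0.51K_p)).
Setting ζ = 0.3666: √(0.51K_p) = 10/(2·0.3666) = 13.64, so K_p = 186/0.51 = 365.

K_p = 365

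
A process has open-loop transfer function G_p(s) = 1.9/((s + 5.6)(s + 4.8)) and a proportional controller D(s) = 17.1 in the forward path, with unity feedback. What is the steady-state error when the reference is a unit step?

0.453

The loop is type 0. Static position error constant K_pos = D(0)·G_p(0) = 17.1·0.07068 = 1.209.
Steady-state error to a unit step: e_ss = 1/(1+K_pos) = 1/2.209 = 0.453.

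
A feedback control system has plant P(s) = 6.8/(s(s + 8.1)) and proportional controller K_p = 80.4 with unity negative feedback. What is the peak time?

T_p = 0.136 s

From 1 + K_pP(s) = 0: s² + 8.1s + 546.7 = 0 ⇒ ω_n = 23.38, ζ = 0.1732.
Damped frequency ω_d = ω_n√(1−ζ²) = 23.03 rad/s, so peak time T_p = π/ω_d = 0.136 s.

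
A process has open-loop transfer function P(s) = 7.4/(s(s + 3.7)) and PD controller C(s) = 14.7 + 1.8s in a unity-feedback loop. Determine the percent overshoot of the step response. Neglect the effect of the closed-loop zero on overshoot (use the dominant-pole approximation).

Forward path: (14.7 + 1.8s)·7.4/(s(s+3.7)). The closed-loop characteristic equation is s² + (3.7 + 7.4·1.8)s + 7.4·14.7 = 0.
That is s² + 17.02s + 108.8 = 0, so ω_n = 10.43 rad/s and ζ = 17.02/(2·10.43) = 0.8159.
%OS = 100·exp(−πζ/√(1−ζ²)) = 1.19%.

1.19%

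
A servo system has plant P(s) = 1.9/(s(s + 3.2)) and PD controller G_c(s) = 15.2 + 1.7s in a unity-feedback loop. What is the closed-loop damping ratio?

Forward path: (15.2 + 1.7s)·1.9/(s(s+3.2)). The closed-loop characteristic equation is s² + (3.2 + 1.9·1.7)s + 1.9·15.2 = 0.
That is s² + 6.43s + 28.88 = 0, so ω_n = 5.374 rad/s and ζ = 6.43/(2·5.374) = 0.5982.

ζ = 0.598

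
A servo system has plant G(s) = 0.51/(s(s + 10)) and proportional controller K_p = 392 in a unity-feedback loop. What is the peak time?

Closed-loop characteristic equation: s² + 10s + 199.9 = 0, so ω_n = 14.14 rad/s and ζ = 10/(2·14.14) = 0.3536.
Damped frequency ω_d = ω_n√(1−ζ²) = 13.23 rad/s, so peak time T_p = π/ω_d = 0.238 s.

T_p = 0.238 s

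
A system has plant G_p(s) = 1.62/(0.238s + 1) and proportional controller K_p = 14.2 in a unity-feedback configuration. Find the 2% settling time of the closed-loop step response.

T_s ≈ 0.0397 s

Closed loop: T(s) = K_p·G_p/(1+K_p·G_p) = 23/(0.238s + 1 + 23), with pole at s = −(1 + 23)/0.238 = −100.9.
τ = 1/100.9 = 0.009915 s, so 2% settling time ≈ 4τ = 0.0397 s.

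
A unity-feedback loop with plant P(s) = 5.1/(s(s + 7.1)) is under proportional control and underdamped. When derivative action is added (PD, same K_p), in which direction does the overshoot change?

The derivative term adds K·K_d to the s-coefficient of the characteristic equation, raising 2ζω_n while ω_n is unchanged; ζ increases, so overshoot decreases.

decrease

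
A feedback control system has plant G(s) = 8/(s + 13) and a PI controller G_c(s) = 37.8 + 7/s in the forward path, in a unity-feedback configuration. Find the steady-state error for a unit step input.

0

The open loop G_c(s)G(s) has a pole at the origin (type 1), so the static position error constant is infinite and e_ss = 1/(1+∞) = 0.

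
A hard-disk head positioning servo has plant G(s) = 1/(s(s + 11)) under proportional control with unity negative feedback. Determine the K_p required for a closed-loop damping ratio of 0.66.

Closed-loop characteristic equation: s² + 11s + K_p·1 = 0.
So ω_n = √(1K_p) and 2ζω_n = 11, giving ζ = 11/(2√(1K_p)).
Setting ζ = 0.66: √(1K_p) = 11/(2·0.66) = 8.333, so K_p = 69.44/1 = 69.4.

K_p = 69.4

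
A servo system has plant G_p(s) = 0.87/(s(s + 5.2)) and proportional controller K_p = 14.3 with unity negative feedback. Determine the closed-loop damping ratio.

With unity feedback the closed-loop characteristic equation is s² + 5.2s + 14.3·0.87 = s² + 5.2s + 12.44 = 0.
So ω_n² = 12.44 ⇒ ω_n = 3.527 rad/s, and ζ = 5.2/(2ω_n) = 0.737.

ζ = 0.737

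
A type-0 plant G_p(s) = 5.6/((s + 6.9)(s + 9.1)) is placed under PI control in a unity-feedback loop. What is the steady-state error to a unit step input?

The PI controller's integrator makes the forward path type 1, so e_ss to a step is zero.

0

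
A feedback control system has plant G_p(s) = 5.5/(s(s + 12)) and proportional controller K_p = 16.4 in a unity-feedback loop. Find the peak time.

T_p = 0.427 s

From 1 + K_pG_p(s) = 0: s² + 12s + 90.2 = 0 ⇒ ω_n = 9.497, ζ = 0.6318.
Damped frequency ω_d = ω_n√(1−ζ²) = 7.362 rad/s, so peak time T_p = π/ω_d = 0.427 s.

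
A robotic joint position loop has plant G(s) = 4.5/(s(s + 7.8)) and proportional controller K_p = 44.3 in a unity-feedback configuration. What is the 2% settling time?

T_s ≈ 1.03 s

The closed-loop denominator s² + 7.8s + 199.3 gives ω_n = √199.3 = 14.12 and ζ = 7.8/(2ω_n) = 0.2762.
2% settling time T_s ≈ 4/(ζω_n) = 4/3.9 = 1.03 s.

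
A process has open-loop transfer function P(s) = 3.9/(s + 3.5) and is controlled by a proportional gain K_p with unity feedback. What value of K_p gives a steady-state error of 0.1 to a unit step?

Steady-state error for a unit step on this type-0 loop is 1/(1 + K_p·P(0)).
P(0) = 1.114. Require 1/(1 + K_p·1.114) = 0.1, so 1 + 1.114·K_p = 10.
K_p = (10 − 1)/1.114 = 8.08.

K_p = 8.08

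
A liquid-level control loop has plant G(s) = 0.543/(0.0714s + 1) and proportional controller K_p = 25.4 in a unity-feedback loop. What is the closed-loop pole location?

Closed loop: T(s) = K_p·G/(1+K_p·G) = 13.79/(0.0714s + 1 + 13.79), with pole at s = −(1 + 13.79)/0.0714 = −207.2.

s = -207.2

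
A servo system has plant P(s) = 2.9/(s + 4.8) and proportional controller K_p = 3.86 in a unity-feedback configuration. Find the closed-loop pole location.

s = -15.99

Closed-loop transfer function: T(s) = K_p·P(s)/(1 + K_p·P(s)) = 11.19/(s + 4.8 + 11.19) = 11.19/(s + 15.99).
The closed-loop pole is at s = −15.99.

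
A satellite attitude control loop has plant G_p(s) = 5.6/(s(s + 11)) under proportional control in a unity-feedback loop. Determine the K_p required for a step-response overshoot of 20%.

From %OS = 100·exp(−πζ/√(1−ζ²)) = 20%, ζ = −ln(0.2)/√(π²+ln²(0.2)) = 0.4559.
Characteristic equation s² + 11s + 5.6K_p = 0 gives ζ = 11/(2√(5.6K_p)).
Setting ζ = 0.4559: √(5.6K_p) = 11/(2·0.4559) = 12.06, so K_p = 145.5/5.6 = 26.

K_p = 26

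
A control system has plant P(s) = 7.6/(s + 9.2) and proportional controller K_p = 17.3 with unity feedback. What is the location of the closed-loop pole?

Closed-loop transfer function: T(s) = K_p·P(s)/(1 + K_p·P(s)) = 131.5/(s + 9.2 + 131.5) = 131.5/(s + 140.7).
The closed-loop pole is at s = −140.7.

s = -140.7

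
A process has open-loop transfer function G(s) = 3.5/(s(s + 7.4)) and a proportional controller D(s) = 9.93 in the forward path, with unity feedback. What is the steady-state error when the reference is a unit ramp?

0.213

The loop has one pole at the origin (type 1). Velocity error constant K_v = lim_{s→0} s·D(s)G(s) = 9.93·3.5/7.4 = 4.697.
Steady-state error to a unit ramp: e_ss = 1/K_v = 0.213.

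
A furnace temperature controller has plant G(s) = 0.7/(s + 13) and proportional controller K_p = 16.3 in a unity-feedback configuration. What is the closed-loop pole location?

s = -24.41

Closed-loop transfer function: T(s) = K_p·G(s)/(1 + K_p·G(s)) = 11.41/(s + 13 + 11.41) = 11.41/(s + 24.41).
The closed-loop pole is at s = −24.41.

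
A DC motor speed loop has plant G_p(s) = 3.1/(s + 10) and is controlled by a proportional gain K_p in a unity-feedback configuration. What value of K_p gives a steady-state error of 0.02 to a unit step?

The loop is type 0, so e_ss(step) = 1/(1 + K_pos) with K_pos = K_p·G_p(0).
G_p(0) = 0.31. Require 1/(1 + K_p·0.31) = 0.02, so 1 + 0.31·K_p = 50.
K_p = (50 − 1)/0.31 = 158.

K_p = 158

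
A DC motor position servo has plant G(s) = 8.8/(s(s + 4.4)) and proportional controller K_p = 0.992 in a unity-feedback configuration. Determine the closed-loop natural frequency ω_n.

ω_n = 2.95 rad/s

1 + K_p·G(s) = 0 gives s² + 4.4s + 8.73 = 0.
So ω_n² = 8.73 ⇒ ω_n = 2.955 rad/s, and ζ = 4.4/(2ω_n) = 0.745.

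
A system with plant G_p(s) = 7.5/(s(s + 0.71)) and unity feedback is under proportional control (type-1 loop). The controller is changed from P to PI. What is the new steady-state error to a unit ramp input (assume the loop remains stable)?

The integrator raises the loop to type 2, so K_v → ∞ and e_ss to a ramp is zero.

0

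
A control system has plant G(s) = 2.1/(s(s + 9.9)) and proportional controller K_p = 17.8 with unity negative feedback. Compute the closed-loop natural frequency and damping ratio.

With unity feedback the closed-loop characteristic equation is s² + 9.9s + 17.8·2.1 = s² + 9.9s + 37.38 = 0.
Matching s² + 2ζω_n s + ω_n²: ω_n = √37.38 = 6.114 rad/s and 2ζω_n = 9.9, so ζ = 9.9/(2·6.114) = 0.81.

ω_n = 6.11 rad/s, ζ = 0.81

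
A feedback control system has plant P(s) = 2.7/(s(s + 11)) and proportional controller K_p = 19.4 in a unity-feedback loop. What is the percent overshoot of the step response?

From 1 + K_pP(s) = 0: s² + 11s + 52.38 = 0 ⇒ ω_n = 7.237, ζ = 0.7599.
%OS = 100·exp(−πζ/√(1−ζ²)) = 100·exp(−π·0.7599/√0.4225) = 2.54%.

2.54%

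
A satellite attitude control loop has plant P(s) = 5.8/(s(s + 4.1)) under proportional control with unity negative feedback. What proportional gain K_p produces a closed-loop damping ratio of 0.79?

Closed-loop characteristic equation: s² + 4.1s + K_p·5.8 = 0.
So ω_n = √(5.8K_p) and 2ζω_n = 4.1, giving ζ = 4.1/(2√(5.8K_p)).
Setting ζ = 0.79: √(5.8K_p) = 4.1/(2·0.79) = 2.595, so K_p = 6.734/5.8 = 1.16.

K_p = 1.16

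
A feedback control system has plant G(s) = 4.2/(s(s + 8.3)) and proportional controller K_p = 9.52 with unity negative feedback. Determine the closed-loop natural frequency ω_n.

ω_n = 6.32 rad/s

The closed-loop denominator is s(s+8.3) + 9.52·4.2 = s² + 8.3s + 39.98.
Matching s² + 2ζω_n s + ω_n²: ω_n = √39.98 = 6.323 rad/s and 2ζω_n = 8.3, so ζ = 8.3/(2·6.323) = 0.656.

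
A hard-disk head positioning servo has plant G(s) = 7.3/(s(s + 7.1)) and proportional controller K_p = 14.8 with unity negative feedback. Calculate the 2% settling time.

The closed-loop denominator s² + 7.1s + 108 gives ω_n = √108 = 10.39 and ζ = 7.1/(2ω_n) = 0.3415.
2% settling time T_s ≈ 4/(ζω_n) = 4/3.55 = 1.13 s.

T_s ≈ 1.13 s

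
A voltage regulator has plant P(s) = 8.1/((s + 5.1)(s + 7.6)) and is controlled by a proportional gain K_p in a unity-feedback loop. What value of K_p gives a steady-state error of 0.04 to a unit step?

K_p = 115

Steady-state error for a unit step on this type-0 loop is 1/(1 + K_p·P(0)).
P(0) = 0.209. Require 1/(1 + K_p·0.209) = 0.04, so 1 + 0.209·K_p = 25.
K_p = (25 − 1)/0.209 = 115.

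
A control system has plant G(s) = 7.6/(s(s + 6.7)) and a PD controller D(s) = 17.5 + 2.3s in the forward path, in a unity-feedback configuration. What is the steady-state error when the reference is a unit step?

0

The open loop D(s)G(s) has a pole at the origin (type 1), so the static position error constant is infinite and e_ss = 1/(1+∞) = 0.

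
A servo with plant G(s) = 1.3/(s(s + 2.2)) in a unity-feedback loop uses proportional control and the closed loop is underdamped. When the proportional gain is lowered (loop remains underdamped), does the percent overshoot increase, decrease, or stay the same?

decrease

ζ = 2.2/(2√(1.3K_p)) rises as K_p falls; higher damping means less overshoot.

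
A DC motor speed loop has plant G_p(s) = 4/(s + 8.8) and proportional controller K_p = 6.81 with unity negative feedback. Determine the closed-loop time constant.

τ = 0.0277 s

Closed-loop transfer function: T(s) = K_p·G_p(s)/(1 + K_p·G_p(s)) = 27.24/(s + 8.8 + 27.24) = 27.24/(s + 36.04).
Time constant τ = 1/36.04 = 0.0277 s.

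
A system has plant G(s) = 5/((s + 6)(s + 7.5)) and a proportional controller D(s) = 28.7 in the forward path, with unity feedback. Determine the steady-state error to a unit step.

The loop is type 0. Static position error constant K_pos = D(0)·G(0) = 28.7·0.1111 = 3.189.
Steady-state error to a unit step: e_ss = 1/(1+K_pos) = 1/4.189 = 0.239.

0.239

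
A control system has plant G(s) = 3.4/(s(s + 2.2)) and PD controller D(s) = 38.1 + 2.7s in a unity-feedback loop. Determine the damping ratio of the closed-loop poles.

Forward path: (38.1 + 2.7s)·3.4/(s(s+2.2)). The closed-loop characteristic equation is s² + (2.2 + 3.4·2.7)s + 3.4·38.1 = 0.
That is s² + 11.38s + 129.5 = 0, so ω_n = 11.38 rad/s and ζ = 11.38/(2·11.38) = 0.4999.

ζ = 0.5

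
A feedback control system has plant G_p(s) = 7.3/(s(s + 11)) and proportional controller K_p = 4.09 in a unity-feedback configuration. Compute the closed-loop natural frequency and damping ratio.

With unity feedback the closed-loop characteristic equation is s² + 11s + 4.09·7.3 = s² + 11s + 29.86 = 0.
Matching s² + 2ζω_n s + ω_n²: ω_n = √29.86 = 5.464 rad/s and 2ζω_n = 11, so ζ = 11/(2·5.464) = 1.01.

ω_n = 5.46 rad/s, ζ = 1.01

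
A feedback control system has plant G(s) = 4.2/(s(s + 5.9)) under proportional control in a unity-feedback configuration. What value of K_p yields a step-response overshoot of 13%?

From %OS = 100·exp(−πζ/√(1−ζ²)) = 13%, ζ = −ln(0.13)/√(π²+ln²(0.13)) = 0.5446.
Characteristic equation s² + 5.9s + 4.2K_p = 0 gives ζ = 5.9/(2√(4.2K_p)).
Setting ζ = 0.5446: √(4.2K_p) = 5.9/(2·0.5446) = 5.416, so K_p = 29.34/4.2 = 6.98.

K_p = 6.98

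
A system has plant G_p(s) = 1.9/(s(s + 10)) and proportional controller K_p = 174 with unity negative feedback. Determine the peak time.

The closed-loop denominator s² + 10s + 330.6 gives ω_n = √330.6 = 18.18 and ζ = 10/(2ω_n) = 0.275.
Damped frequency ω_d = ω_n√(1−ζ²) = 17.48 rad/s, so peak time T_p = π/ω_d = 0.18 s.

T_p = 0.18 s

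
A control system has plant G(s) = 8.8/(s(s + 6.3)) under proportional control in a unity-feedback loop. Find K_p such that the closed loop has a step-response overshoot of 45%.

K_p = 18.6

From %OS = 100·exp(−πζ/√(1−ζ²)) = 45%, ζ = −ln(0.45)/√(π²+ln²(0.45)) = 0.2463.
Characteristic equation s² + 6.3s + 8.8K_p = 0 gives ζ = 6.3/(2√(8.8K_p)).
Setting ζ = 0.2463: √(8.8K_p) = 6.3/(2·0.2463) = 12.79, so K_p = 163.5/8.8 = 18.6.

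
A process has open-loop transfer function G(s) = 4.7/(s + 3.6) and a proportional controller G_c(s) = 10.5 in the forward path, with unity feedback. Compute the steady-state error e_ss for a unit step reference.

0.068

The loop is type 0. Static position error constant K_pos = G_c(0)·G(0) = 10.5·1.306 = 13.71.
Steady-state error to a unit step: e_ss = 1/(1+K_pos) = 1/14.71 = 0.068.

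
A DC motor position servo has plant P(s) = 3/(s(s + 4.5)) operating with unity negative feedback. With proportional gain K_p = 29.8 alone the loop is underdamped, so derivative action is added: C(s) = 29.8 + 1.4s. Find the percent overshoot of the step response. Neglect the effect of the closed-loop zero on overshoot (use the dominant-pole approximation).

19.6%

Forward path: (29.8 + 1.4s)·3/(s(s+4.5)). The closed-loop characteristic equation is s² + (4.5 + 3·1.4)s + 3·29.8 = 0.
That is s² + 8.7s + 89.4 = 0, so ω_n = 9.455 rad/s and ζ = 8.7/(2·9.455) = 0.4601.
%OS = 100·exp(−πζ/√(1−ζ²)) = 19.6%.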